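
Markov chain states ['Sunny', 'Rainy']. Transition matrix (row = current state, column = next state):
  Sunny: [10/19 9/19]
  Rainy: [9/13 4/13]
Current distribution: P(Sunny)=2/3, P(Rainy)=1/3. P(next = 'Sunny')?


P(next=Sunny) = Σᵢ P(now=i)×P(i→Sunny)
= 2/3×10/19 + 1/3×9/13
= 20/57 + 3/13 = 431/741

P = 431/741 ≈ 0.5816


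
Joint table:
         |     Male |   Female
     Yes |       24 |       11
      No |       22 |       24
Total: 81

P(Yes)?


P(Yes) = (24+11)/81 = 35/81

P(Yes) = 35/81 ≈ 43.21%


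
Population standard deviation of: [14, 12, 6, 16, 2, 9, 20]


Mean = 79/7
  (14-79/7)²=361/49
  (12-79/7)²=25/49
  (6-79/7)²=1369/49
  (16-79/7)²=1089/49
  (2-79/7)²=4225/49
  (9-79/7)²=256/49
  (20-79/7)²=3721/49
Σ(x-μ)² = 1578/7
σ² = (1578/7)/7 = 1578/49

σ = √(1578/49) ≈ 5.6749


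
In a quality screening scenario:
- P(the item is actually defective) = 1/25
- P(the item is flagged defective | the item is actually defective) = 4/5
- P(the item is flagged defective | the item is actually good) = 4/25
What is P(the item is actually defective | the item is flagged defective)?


Using Bayes' theorem:
P(A|B) = P(B|A)·P(A) / P(B)

P(the item is flagged defective) = 4/5 × 1/25 + 4/25 × 24/25
= 4/125 + 96/625 = 116/625

P(the item is actually defective|the item is flagged defective) = (4/125) / (116/625) = 5/29

P(the item is actually defective|the item is flagged defective) = 5/29 ≈ 17.24%


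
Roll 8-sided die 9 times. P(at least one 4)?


P(no 4)^9 = (7/8)^9 = 40353607/134217728
P(≥1) = 1 - 40353607/134217728 = 93864121/134217728

P = 93864121/134217728 ≈ 69.93%


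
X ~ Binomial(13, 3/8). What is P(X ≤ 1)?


P(X ≤ 1) = Σ P(X=i) for i=0..1
P(X=0) = 1220703125/549755813888
P(X=1) = 9521484375/549755813888
Sum = 2685546875/137438953472

P(X ≤ 1) = 2685546875/137438953472 ≈ 1.95%


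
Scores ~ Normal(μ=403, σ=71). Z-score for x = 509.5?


z = (x - μ)/σ = (509.5 - 403)/71 = 1.5

z = 1.5


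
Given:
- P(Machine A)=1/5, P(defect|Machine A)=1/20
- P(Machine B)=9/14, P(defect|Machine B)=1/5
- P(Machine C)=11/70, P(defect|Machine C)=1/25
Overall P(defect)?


P(B) = Σ P(B|Aᵢ)×P(Aᵢ)
  1/20×1/5 = 1/100
  1/5×9/14 = 9/70
  1/25×11/70 = 11/1750
Sum = 507/3500

P(defect) = 507/3500 ≈ 14.49%


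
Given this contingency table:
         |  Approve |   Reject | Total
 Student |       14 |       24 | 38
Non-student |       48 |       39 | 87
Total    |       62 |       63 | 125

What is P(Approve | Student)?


P(Approve | Student) = 14/(14+24) = 14/38 = 7/19

P(Approve|Student) = 7/19 ≈ 36.84%


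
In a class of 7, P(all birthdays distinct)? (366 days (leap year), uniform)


P(all different) = Π(366-i)/366 for i=0..6
= (366/366)×(365/366)×...×(360/366)
= 0.943914

P ≈ 0.9439 ≈ 94.39%


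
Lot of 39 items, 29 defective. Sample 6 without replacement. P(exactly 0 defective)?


Hypergeometric: C(29,0)×C(10,6)/C(39,6)
= 1×210/3262623 = 10/155363

P(X=0) = 10/155363 ≈ 0.01%


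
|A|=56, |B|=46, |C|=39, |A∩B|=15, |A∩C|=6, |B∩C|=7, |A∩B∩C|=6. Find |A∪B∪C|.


|A∪B∪C| = 56+46+39-15-6-7+6 = 119

|A∪B∪C| = 119


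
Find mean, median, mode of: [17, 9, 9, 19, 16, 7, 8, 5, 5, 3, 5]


Sorted: [3, 5, 5, 5, 7, 8, 9, 9, 16, 17, 19]
Mean = 103/11
Median = 8
Freq: {17: 1, 9: 2, 19: 1, 16: 1, 7: 1, 8: 1, 5: 3, 3: 1}
Mode: [5]

Mean=103/11, Median=8, Mode=5


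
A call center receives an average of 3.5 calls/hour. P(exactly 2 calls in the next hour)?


Poisson(λ=3.5): P(X=2) = e^(-λ)×λ^k/k!
= e^(-3.5) × 3.5^2 / 2!
≈ 0.03019738342 × 12.25 / 2 ≈ 0.184959

P(X=2) ≈ 0.184959 ≈ 18.50%


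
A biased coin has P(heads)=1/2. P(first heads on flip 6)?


Geometric: P(X=6) = (1-p)^(k-1)×p = (1/2)^5×1/2 = 1/64

P(X=6) = 1/64 ≈ 1.56%


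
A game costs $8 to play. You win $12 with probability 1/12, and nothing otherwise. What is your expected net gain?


E[gain] = (12-8)×1/12 + (-8)×11/12
= 1/3 - 22/3 = -7

Expected net gain = $-7 ≈ $-7.00


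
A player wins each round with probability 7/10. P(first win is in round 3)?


Geometric: P(X=3) = (1-p)^(k-1)×p = (3/10)^2×7/10 = 63/1000

P(X=3) = 63/1000 ≈ 6.30%


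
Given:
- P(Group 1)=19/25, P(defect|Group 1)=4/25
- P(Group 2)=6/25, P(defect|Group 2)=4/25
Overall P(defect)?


P(B) = Σ P(B|Aᵢ)×P(Aᵢ)
  4/25×19/25 = 76/625
  4/25×6/25 = 24/625
Sum = 4/25

P(defect) = 4/25 ≈ 16.00%


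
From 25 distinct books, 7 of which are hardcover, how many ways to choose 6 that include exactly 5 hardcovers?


Choose 5 of the 7 hardcovers and 1 of the other 18 books:
C(7,5)×C(18,1) = 21×18 = 378

378


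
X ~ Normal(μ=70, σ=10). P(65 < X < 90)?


z₁=(65-70)/10=-0.5, z₂=(90-70)/10=2.0
P = Φ(2.0) - Φ(-0.5) = 0.977250 - 0.308538 = 0.668712 ≈ 0.6687

P(65 < X < 90) ≈ 0.6687


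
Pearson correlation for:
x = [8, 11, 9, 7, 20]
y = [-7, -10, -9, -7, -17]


n=5, Σx=55, Σy=-50, Σxy=-636, Σx²=715, Σy²=568
r = (5×(-636) - 55×(-50))/√((5×715 - 55²)(5×568 - (-50)²))
= -430/√(550×340) = -430/√187000 ≈ -430/432.4350 ≈ -0.9944

r ≈ -0.9944


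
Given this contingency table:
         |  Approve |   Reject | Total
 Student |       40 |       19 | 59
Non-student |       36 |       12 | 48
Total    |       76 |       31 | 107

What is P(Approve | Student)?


P(Approve | Student) = 40/(40+19) = 40/59

P(Approve|Student) = 40/59 ≈ 67.80%


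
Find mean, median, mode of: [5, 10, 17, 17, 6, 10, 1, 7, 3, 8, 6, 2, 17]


Sorted: [1, 2, 3, 5, 6, 6, 7, 8, 10, 10, 17, 17, 17]
Mean = 109/13
Median = 7
Freq: {5: 1, 10: 2, 17: 3, 6: 2, 1: 1, 7: 1, 3: 1, 8: 1, 2: 1}
Mode: [17]

Mean=109/13, Median=7, Mode=17


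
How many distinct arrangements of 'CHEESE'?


Letters: 6, freq: {'C': 1, 'H': 1, 'E': 3, 'S': 1}
6!/(1!×1!×3!×1!) = 720/6 = 120

120


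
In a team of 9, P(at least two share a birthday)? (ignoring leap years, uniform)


P(all different) = Π(365-i)/365 for i=0..8
= 0.905376
P(match) = 1 - 0.905376 = 0.094624

P ≈ 0.0946 ≈ 9.46%


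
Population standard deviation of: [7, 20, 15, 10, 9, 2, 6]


Mean = 69/7
  (7-69/7)²=400/49
  (20-69/7)²=5041/49
  (15-69/7)²=1296/49
  (10-69/7)²=1/49
  (9-69/7)²=36/49
  (2-69/7)²=3025/49
  (6-69/7)²=729/49
Σ(x-μ)² = 1504/7
σ² = (1504/7)/7 = 1504/49

σ = √(1504/49) ≈ 5.5402


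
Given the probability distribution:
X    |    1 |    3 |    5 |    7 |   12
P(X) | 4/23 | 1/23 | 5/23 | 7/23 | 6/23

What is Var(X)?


E[X] = 153/23
E[X²] = 1345/23
Var(X) = E[X²] - (E[X])² = 1345/23 - 23409/529 = 7526/529

Var(X) = 7526/529 ≈ 14.2268


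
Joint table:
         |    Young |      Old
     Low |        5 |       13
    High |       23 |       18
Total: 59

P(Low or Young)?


P(Low∨Young) = P(Low) + P(Young) - P(Low∧Young)
= (18 + 28 - 5)/59 = 41/59

P = 41/59 ≈ 69.49%


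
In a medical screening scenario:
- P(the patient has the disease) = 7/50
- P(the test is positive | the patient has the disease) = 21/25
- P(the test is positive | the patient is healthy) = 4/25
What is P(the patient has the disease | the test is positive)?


Using Bayes' theorem:
P(A|B) = P(B|A)·P(A) / P(B)

P(the test is positive) = 21/25 × 7/50 + 4/25 × 43/50
= 147/1250 + 86/625 = 319/1250

P(the patient has the disease|the test is positive) = (147/1250) / (319/1250) = 147/319

P(the patient has the disease|the test is positive) = 147/319 ≈ 46.08%


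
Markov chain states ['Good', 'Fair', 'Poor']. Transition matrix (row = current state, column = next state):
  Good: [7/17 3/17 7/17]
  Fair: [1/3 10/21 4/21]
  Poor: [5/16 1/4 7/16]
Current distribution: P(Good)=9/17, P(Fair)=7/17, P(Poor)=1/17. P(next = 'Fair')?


P(next=Fair) = Σᵢ P(now=i)×P(i→Fair)
= 9/17×3/17 + 7/17×10/21 + 1/17×1/4
= 27/289 + 10/51 + 1/68 = 1055/3468

P = 1055/3468 ≈ 0.3042


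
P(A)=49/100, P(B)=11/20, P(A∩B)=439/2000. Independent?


P(A)×P(B) = 539/2000
P(A∩B) = 439/2000
Not equal → NOT independent

No, not independent


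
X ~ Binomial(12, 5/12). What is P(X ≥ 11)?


P(X ≥ 11) = Σ P(X=i) for i=11..12
P(X=11) = 341796875/743008370688
P(X=12) = 244140625/8916100448256
Sum = 4345703125/8916100448256

P(X ≥ 11) = 4345703125/8916100448256 ≈ 0.05%


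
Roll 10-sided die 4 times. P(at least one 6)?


P(no 6)^4 = (9/10)^4 = 6561/10000
P(≥1) = 1 - 6561/10000 = 3439/10000

P = 3439/10000 ≈ 34.39%


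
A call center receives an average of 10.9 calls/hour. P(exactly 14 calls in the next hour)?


Poisson(λ=10.9): P(X=14) = e^(-λ)×λ^k/k!
= e^(-10.9) × 10.9^14 / 14!
≈ 1.8458234e-05 × 3.34172702724e+14 / 87178291200 ≈ 0.070754

P(X=14) ≈ 0.070754 ≈ 7.08%


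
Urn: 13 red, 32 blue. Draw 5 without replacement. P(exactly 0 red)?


Hypergeometric: C(13,0)×C(32,5)/C(45,5)
= 1×201376/1221759 = 28768/174537

P(X=0) = 28768/174537 ≈ 16.48%


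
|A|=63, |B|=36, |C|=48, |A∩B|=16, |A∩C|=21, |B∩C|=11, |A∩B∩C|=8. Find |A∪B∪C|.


|A∪B∪C| = 63+36+48-16-21-11+8 = 107

|A∪B∪C| = 107


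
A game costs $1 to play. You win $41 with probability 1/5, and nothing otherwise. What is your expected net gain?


E[gain] = (41-1)×1/5 + (-1)×4/5
= 8 - 4/5 = 36/5

Expected net gain = $36/5 ≈ $7.20


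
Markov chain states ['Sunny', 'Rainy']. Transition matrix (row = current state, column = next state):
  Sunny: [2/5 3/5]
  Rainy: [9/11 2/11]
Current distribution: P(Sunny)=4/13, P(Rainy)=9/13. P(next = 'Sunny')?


P(next=Sunny) = Σᵢ P(now=i)×P(i→Sunny)
= 4/13×2/5 + 9/13×9/11
= 8/65 + 81/143 = 493/715

P = 493/715 ≈ 0.6895


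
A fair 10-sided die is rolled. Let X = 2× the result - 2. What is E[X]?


E[die] = (1+10)/2 = 11/2
E[X] = 2×11/2 - 2 = 9

E[X] = 9


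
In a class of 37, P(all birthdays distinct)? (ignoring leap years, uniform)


P(all different) = Π(365-i)/365 for i=0..36
= (365/365)×(364/365)×...×(329/365)
= 0.151266

P ≈ 0.1513 ≈ 15.13%


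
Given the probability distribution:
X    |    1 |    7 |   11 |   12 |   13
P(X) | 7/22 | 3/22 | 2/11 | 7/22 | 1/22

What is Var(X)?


E[X] = 169/22
E[X²] = 165/2
Var(X) = E[X²] - (E[X])² = 165/2 - 28561/484 = 11369/484

Var(X) = 11369/484 ≈ 23.4897


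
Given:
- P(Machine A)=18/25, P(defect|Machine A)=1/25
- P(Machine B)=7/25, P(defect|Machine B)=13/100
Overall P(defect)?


P(B) = Σ P(B|Aᵢ)×P(Aᵢ)
  1/25×18/25 = 18/625
  13/100×7/25 = 91/2500
Sum = 163/2500

P(defect) = 163/2500 ≈ 6.52%


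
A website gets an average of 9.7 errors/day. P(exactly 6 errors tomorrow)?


Poisson(λ=9.7): P(X=6) = e^(-λ)×λ^k/k!
= e^(-9.7) × 9.7^6 / 6!
≈ 6.128349505e-05 × 832972.004929 / 720 ≈ 0.070899

P(X=6) ≈ 0.070899 ≈ 7.09%


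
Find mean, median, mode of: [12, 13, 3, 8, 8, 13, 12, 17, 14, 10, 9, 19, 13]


Sorted: [3, 8, 8, 9, 10, 12, 12, 13, 13, 13, 14, 17, 19]
Mean = 151/13
Median = 12
Freq: {12: 2, 13: 3, 3: 1, 8: 2, 17: 1, 14: 1, 10: 1, 9: 1, 19: 1}
Mode: [13]

Mean=151/13, Median=12, Mode=13


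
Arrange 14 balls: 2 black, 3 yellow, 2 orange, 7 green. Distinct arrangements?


14!/(2!×3!×2!×7!) = 720720

720720


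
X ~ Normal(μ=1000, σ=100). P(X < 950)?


z = (950-1000)/100 = -0.5
P(Z < -0.5) = 0.3085

P(X < 950) ≈ 0.3085


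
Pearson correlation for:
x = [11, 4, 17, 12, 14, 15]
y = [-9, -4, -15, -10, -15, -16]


n=6, Σx=73, Σy=-69, Σxy=-940, Σx²=991, Σy²=903
r = (6×(-940) - 73×(-69))/√((6×991 - 73²)(6×903 - (-69)²))
= -603/√(617×657) = -603/√405369 ≈ -603/636.6860 ≈ -0.9471

r ≈ -0.9471


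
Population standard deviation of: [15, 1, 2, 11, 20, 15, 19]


Mean = 83/7
  (15-83/7)²=484/49
  (1-83/7)²=5776/49
  (2-83/7)²=4761/49
  (11-83/7)²=36/49
  (20-83/7)²=3249/49
  (15-83/7)²=484/49
  (19-83/7)²=2500/49
Σ(x-μ)² = 2470/7
σ² = (2470/7)/7 = 2470/49

σ = √(2470/49) ≈ 7.0999


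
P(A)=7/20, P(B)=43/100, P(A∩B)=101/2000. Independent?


P(A)×P(B) = 301/2000
P(A∩B) = 101/2000
Not equal → NOT independent

No, not independent


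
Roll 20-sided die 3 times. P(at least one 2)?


P(no 2)^3 = (19/20)^3 = 6859/8000
P(≥1) = 1 - 6859/8000 = 1141/8000

P = 1141/8000 ≈ 14.26%


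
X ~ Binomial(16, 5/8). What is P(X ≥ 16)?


P(X ≥ 16) = Σ P(X=i) for i=16..16
P(X=16) = 152587890625/281474976710656
Sum = 152587890625/281474976710656

P(X ≥ 16) = 152587890625/281474976710656 ≈ 0.05%


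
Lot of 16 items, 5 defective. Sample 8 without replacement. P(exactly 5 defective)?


Hypergeometric: C(5,5)×C(11,3)/C(16,8)
= 1×165/12870 = 1/78

P(X=5) = 1/78 ≈ 1.28%


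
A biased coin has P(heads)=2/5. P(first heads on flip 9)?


Geometric: P(X=9) = (1-p)^(k-1)×p = (3/5)^8×2/5 = 13122/1953125

P(X=9) = 13122/1953125 ≈ 0.67%


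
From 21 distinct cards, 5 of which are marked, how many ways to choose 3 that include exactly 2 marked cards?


Choose 2 of the 5 marked cards and 1 of the other 16 cards:
C(5,2)×C(16,1) = 10×16 = 160

160


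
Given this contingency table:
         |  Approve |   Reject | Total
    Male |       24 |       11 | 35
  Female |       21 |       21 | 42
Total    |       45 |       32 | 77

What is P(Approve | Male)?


P(Approve | Male) = 24/(24+11) = 24/35

P(Approve|Male) = 24/35 ≈ 68.57%


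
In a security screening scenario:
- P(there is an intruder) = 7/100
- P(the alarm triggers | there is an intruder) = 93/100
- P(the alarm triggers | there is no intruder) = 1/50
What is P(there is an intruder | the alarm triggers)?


Using Bayes' theorem:
P(A|B) = P(B|A)·P(A) / P(B)

P(the alarm triggers) = 93/100 × 7/100 + 1/50 × 93/100
= 651/10000 + 93/5000 = 837/10000

P(there is an intruder|the alarm triggers) = (651/10000) / (837/10000) = 7/9

P(there is an intruder|the alarm triggers) = 7/9 ≈ 77.78%


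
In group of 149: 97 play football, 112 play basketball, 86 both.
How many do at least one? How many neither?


|A∪B| = 97+112-86 = 123
Neither = 149-123 = 26

At least one: 123; Neither: 26


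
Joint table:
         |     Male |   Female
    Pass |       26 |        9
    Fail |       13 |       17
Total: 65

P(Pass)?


P(Pass) = (26+9)/65 = 35/65 = 7/13

P(Pass) = 7/13 ≈ 53.85%


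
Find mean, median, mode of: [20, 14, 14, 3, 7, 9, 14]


Sorted: [3, 7, 9, 14, 14, 14, 20]
Mean = 81/7
Median = 14
Freq: {20: 1, 14: 3, 3: 1, 7: 1, 9: 1}
Mode: [14]

Mean=81/7, Median=14, Mode=14


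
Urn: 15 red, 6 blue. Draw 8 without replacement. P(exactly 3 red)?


Hypergeometric: C(15,3)×C(6,5)/C(21,8)
= 455×6/203490 = 13/969

P(X=3) = 13/969 ≈ 1.34%


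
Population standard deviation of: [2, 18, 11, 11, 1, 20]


Mean = 63/6 = 21/2
  (2-21/2)²=289/4
  (18-21/2)²=225/4
  (11-21/2)²=1/4
  (11-21/2)²=1/4
  (1-21/2)²=361/4
  (20-21/2)²=361/4
Σ(x-μ)² = 619/2
σ² = (619/2)/6 = 619/12

σ = √(619/12) ≈ 7.1822


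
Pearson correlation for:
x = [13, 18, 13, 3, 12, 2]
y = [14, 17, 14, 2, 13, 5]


n=6, Σx=61, Σy=65, Σxy=842, Σx²=819, Σy²=879
r = (6×842 - 61×65)/√((6×819 - 61²)(6×879 - 65²))
= 1087/√(1193×1049) = 1087/√1251457 ≈ 1087/1118.6854 ≈ 0.9717

r ≈ 0.9717


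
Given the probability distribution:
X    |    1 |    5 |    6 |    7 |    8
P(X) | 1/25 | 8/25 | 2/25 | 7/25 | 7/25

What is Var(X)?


E[X] = 158/25
E[X²] = 1064/25
Var(X) = E[X²] - (E[X])² = 1064/25 - 24964/625 = 1636/625

Var(X) = 1636/625 ≈ 2.6176


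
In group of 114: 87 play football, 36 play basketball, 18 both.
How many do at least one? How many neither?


|A∪B| = 87+36-18 = 105
Neither = 114-105 = 9

At least one: 105; Neither: 9


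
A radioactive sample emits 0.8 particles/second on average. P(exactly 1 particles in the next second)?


Poisson(λ=0.8): P(X=1) = e^(-λ)×λ^k/k!
= e^(-0.8) × 0.8^1 / 1!
≈ 0.4493289641 × 0.8 / 1 ≈ 0.359463

P(X=1) ≈ 0.359463 ≈ 35.95%


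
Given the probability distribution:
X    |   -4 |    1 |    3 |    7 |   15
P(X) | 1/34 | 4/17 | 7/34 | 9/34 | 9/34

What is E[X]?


E[X] = Σ x·P(X=x)
= (-4)×(1/34) + (1)×(4/17) + (3)×(7/34) + (7)×(9/34) + (15)×(9/34)
= 223/34

E[X] = 223/34


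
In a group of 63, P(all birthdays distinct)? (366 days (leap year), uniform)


P(all different) = Π(366-i)/366 for i=0..62
= (366/366)×(365/366)×...×(304/366)
= 0.003452

P ≈ 0.0035 ≈ 0.35%


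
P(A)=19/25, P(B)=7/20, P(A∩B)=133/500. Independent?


P(A)×P(B) = 133/500
P(A∩B) = 133/500
Equal ✓ → Independent

Yes, independent


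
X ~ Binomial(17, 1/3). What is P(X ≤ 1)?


P(X ≤ 1) = Σ P(X=i) for i=0..1
P(X=0) = 131072/129140163
P(X=1) = 1114112/129140163
Sum = 1245184/129140163

P(X ≤ 1) = 1245184/129140163 ≈ 0.96%


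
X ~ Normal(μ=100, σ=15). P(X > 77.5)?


z = (77.5-100)/15 = -1.5
P(X > 77.5) = 1 - P(Z ≤ -1.5) = 1 - 0.0668 = 0.9332

P(X > 77.5) ≈ 0.9332


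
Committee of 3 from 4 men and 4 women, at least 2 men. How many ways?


Count by #men:
  2M,1W: C(4,2)×C(4,1)=24
  3M,0W: C(4,3)×C(4,0)=4
Total = 28

28


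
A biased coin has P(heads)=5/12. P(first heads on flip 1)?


Geometric: P(X=1) = (1-p)^(k-1)×p = (7/12)^0×5/12 = 5/12

P(X=1) = 5/12 ≈ 41.67%


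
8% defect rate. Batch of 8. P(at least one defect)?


P(all good) = (23/25)^8 = 78310985281/152587890625
P(≥1 defect) = 74276905344/152587890625

P = 74276905344/152587890625 ≈ 48.68%


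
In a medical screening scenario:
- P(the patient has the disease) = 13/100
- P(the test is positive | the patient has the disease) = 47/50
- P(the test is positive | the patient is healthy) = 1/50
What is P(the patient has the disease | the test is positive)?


Using Bayes' theorem:
P(A|B) = P(B|A)·P(A) / P(B)

P(the test is positive) = 47/50 × 13/100 + 1/50 × 87/100
= 611/5000 + 87/5000 = 349/2500

P(the patient has the disease|the test is positive) = (611/5000) / (349/2500) = 611/698

P(the patient has the disease|the test is positive) = 611/698 ≈ 87.54%


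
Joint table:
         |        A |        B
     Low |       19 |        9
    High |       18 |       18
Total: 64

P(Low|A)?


P(Low|A) = 19/(19+18) = 19/37

P = 19/37 ≈ 51.35%


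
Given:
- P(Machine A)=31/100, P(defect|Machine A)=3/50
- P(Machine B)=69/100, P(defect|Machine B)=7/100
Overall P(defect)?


P(B) = Σ P(B|Aᵢ)×P(Aᵢ)
  3/50×31/100 = 93/5000
  7/100×69/100 = 483/10000
Sum = 669/10000

P(defect) = 669/10000 ≈ 6.69%


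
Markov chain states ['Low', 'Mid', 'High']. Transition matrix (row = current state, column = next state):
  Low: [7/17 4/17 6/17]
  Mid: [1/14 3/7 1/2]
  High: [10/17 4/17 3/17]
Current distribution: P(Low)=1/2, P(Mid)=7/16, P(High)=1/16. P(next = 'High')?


P(next=High) = Σᵢ P(now=i)×P(i→High)
= 1/2×6/17 + 7/16×1/2 + 1/16×3/17
= 3/17 + 7/32 + 3/272 = 13/32

P = 13/32 ≈ 0.4062


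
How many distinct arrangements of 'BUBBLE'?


Letters: 6, freq: {'B': 3, 'U': 1, 'L': 1, 'E': 1}
6!/(3!×1!×1!×1!) = 720/6 = 120

120


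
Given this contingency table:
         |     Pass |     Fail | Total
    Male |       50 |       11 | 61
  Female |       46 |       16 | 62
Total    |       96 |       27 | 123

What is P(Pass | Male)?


P(Pass | Male) = 50/(50+11) = 50/61

P(Pass|Male) = 50/61 ≈ 81.97%


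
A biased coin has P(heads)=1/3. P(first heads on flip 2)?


Geometric: P(X=2) = (1-p)^(k-1)×p = (2/3)^1×1/3 = 2/9

P(X=2) = 2/9 ≈ 22.22%


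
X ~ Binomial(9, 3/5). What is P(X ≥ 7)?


P(X ≥ 7) = Σ P(X=i) for i=7..9
P(X=7) = 314928/1953125
P(X=8) = 118098/1953125
P(X=9) = 19683/1953125
Sum = 452709/1953125

P(X ≥ 7) = 452709/1953125 ≈ 23.18%


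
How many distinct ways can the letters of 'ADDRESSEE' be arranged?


Letters: 9, freq: {'A': 1, 'D': 2, 'R': 1, 'E': 3, 'S': 2}
9!/(1!×2!×1!×3!×2!) = 362880/24 = 15120

15120


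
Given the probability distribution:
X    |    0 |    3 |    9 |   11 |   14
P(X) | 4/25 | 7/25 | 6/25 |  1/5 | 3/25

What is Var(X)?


E[X] = 172/25
E[X²] = 1742/25
Var(X) = E[X²] - (E[X])² = 1742/25 - 29584/625 = 13966/625

Var(X) = 13966/625 ≈ 22.3456


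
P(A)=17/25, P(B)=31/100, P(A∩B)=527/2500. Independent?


P(A)×P(B) = 527/2500
P(A∩B) = 527/2500
Equal ✓ → Independent

Yes, independent


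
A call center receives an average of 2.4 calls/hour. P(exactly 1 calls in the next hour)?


Poisson(λ=2.4): P(X=1) = e^(-λ)×λ^k/k!
= e^(-2.4) × 2.4^1 / 1!
≈ 0.09071795329 × 2.4 / 1 ≈ 0.217723

P(X=1) ≈ 0.217723 ≈ 21.77%


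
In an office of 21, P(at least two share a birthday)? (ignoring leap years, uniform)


P(all different) = Π(365-i)/365 for i=0..20
= 0.556312
P(match) = 1 - 0.556312 = 0.443688

P ≈ 0.4437 ≈ 44.37%


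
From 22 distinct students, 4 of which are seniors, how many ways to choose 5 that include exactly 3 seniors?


Choose 3 of the 4 seniors and 2 of the other 18 students:
C(4,3)×C(18,2) = 4×153 = 612

612


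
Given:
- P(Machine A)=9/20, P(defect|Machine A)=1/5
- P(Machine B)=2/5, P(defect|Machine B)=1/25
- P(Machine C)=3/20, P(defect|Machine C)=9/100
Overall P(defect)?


P(B) = Σ P(B|Aᵢ)×P(Aᵢ)
  1/5×9/20 = 9/100
  1/25×2/5 = 2/125
  9/100×3/20 = 27/2000
Sum = 239/2000

P(defect) = 239/2000 ≈ 11.95%


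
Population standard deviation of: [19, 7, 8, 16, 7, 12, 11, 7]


Mean = 87/8
  (19-87/8)²=4225/64
  (7-87/8)²=961/64
  (8-87/8)²=529/64
  (16-87/8)²=1681/64
  (7-87/8)²=961/64
  (12-87/8)²=81/64
  (11-87/8)²=1/64
  (7-87/8)²=961/64
Σ(x-μ)² = 1175/8
σ² = (1175/8)/8 = 1175/64

σ = √(1175/64) ≈ 4.2848


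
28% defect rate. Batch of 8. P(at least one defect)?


P(all good) = (18/25)^8 = 11019960576/152587890625
P(≥1 defect) = 141567930049/152587890625

P = 141567930049/152587890625 ≈ 92.78%


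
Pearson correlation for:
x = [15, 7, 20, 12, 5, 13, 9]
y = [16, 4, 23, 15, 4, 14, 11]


n=7, Σx=81, Σy=87, Σxy=1209, Σx²=1093, Σy²=1359
r = (7×1209 - 81×87)/√((7×1093 - 81²)(7×1359 - 87²))
= 1416/√(1090×1944) = 1416/√2118960 ≈ 1416/1455.6648 ≈ 0.9728

r ≈ 0.9728


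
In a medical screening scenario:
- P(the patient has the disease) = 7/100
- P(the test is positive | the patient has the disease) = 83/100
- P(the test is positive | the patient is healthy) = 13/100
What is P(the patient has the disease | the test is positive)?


Using Bayes' theorem:
P(A|B) = P(B|A)·P(A) / P(B)

P(the test is positive) = 83/100 × 7/100 + 13/100 × 93/100
= 581/10000 + 1209/10000 = 179/1000

P(the patient has the disease|the test is positive) = (581/10000) / (179/1000) = 581/1790

P(the patient has the disease|the test is positive) = 581/1790 ≈ 32.46%


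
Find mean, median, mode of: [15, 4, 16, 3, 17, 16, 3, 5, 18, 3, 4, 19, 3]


Sorted: [3, 3, 3, 3, 4, 4, 5, 15, 16, 16, 17, 18, 19]
Mean = 126/13
Median = 5
Freq: {15: 1, 4: 2, 16: 2, 3: 4, 17: 1, 5: 1, 18: 1, 19: 1}
Mode: [3]

Mean=126/13, Median=5, Mode=3


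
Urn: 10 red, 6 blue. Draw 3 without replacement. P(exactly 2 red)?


Hypergeometric: C(10,2)×C(6,1)/C(16,3)
= 45×6/560 = 27/56

P(X=2) = 27/56 ≈ 48.21%


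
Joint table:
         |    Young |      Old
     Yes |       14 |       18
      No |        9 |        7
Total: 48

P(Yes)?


P(Yes) = (14+18)/48 = 32/48 = 2/3

P(Yes) = 2/3 ≈ 66.67%


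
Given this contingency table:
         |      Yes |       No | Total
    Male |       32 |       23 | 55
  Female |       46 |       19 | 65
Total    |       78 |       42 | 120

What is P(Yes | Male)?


P(Yes | Male) = 32/(32+23) = 32/55

P(Yes|Male) = 32/55 ≈ 58.18%


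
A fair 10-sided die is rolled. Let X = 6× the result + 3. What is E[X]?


E[die] = (1+10)/2 = 11/2
E[X] = 6×11/2 + 3 = 36

E[X] = 36


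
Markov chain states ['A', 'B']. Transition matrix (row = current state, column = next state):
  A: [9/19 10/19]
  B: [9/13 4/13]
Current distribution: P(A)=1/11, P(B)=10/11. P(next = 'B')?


P(next=B) = Σᵢ P(now=i)×P(i→B)
= 1/11×10/19 + 10/11×4/13
= 10/209 + 40/143 = 890/2717

P = 890/2717 ≈ 0.3276


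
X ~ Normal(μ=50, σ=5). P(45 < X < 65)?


z₁=(45-50)/5=-1.0, z₂=(65-50)/5=3.0
P = Φ(3.0) - Φ(-1.0) = 0.998650 - 0.158655 = 0.839995 ≈ 0.8400

P(45 < X < 65) ≈ 0.8400


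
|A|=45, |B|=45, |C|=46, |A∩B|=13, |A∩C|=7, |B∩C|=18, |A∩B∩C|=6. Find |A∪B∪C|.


|A∪B∪C| = 45+45+46-13-7-18+6 = 104

|A∪B∪C| = 104


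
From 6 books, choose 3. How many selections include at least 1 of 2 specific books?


Complement: C(6,3) - C(4,3) = 20 - 4 = 16

16


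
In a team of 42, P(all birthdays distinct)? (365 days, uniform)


P(all different) = Π(365-i)/365 for i=0..41
= (365/365)×(364/365)×...×(324/365)
= 0.085970

P ≈ 0.0860 ≈ 8.60%


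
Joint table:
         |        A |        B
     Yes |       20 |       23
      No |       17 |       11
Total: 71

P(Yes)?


P(Yes) = (20+23)/71 = 43/71

P(Yes) = 43/71 ≈ 60.56%


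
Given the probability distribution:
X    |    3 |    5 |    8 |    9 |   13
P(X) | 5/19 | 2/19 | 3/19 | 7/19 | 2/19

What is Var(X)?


E[X] = 138/19
E[X²] = 1192/19
Var(X) = E[X²] - (E[X])² = 1192/19 - 19044/361 = 3604/361

Var(X) = 3604/361 ≈ 9.9834


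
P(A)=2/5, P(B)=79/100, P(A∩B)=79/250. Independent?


P(A)×P(B) = 79/250
P(A∩B) = 79/250
Equal ✓ → Independent

Yes, independent


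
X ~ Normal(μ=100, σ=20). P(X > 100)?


z = (100-100)/20 = 0.0
P(X > 100) = 1 - P(Z ≤ 0.0) = 1 - 0.5000 = 0.5000

P(X > 100) ≈ 0.5000


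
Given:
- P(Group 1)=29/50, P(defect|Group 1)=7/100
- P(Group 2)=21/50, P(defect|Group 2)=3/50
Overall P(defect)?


P(B) = Σ P(B|Aᵢ)×P(Aᵢ)
  7/100×29/50 = 203/5000
  3/50×21/50 = 63/2500
Sum = 329/5000

P(defect) = 329/5000 ≈ 6.58%


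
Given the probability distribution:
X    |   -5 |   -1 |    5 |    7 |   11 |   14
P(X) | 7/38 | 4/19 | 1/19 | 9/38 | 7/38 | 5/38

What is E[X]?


E[X] = Σ x·P(X=x)
= (-5)×(7/38) + (-1)×(4/19) + (5)×(1/19) + (7)×(9/38) + (11)×(7/38) + (14)×(5/38)
= 177/38

E[X] = 177/38


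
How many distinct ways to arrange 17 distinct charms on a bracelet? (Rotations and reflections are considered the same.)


Free circular arrangements: rotations and reflections both identified.
(n-1)!/2 = 16!/2 = 20922789888000/2 = 10461394944000

10461394944000


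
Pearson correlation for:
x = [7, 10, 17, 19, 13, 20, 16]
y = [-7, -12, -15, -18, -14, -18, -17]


n=7, Σx=102, Σy=-101, Σxy=-1580, Σx²=1624, Σy²=1551
r = (7×(-1580) - 102×(-101))/√((7×1624 - 102²)(7×1551 - (-101)²))
= -758/√(964×656) = -758/√632384 ≈ -758/795.2258 ≈ -0.9532

r ≈ -0.9532


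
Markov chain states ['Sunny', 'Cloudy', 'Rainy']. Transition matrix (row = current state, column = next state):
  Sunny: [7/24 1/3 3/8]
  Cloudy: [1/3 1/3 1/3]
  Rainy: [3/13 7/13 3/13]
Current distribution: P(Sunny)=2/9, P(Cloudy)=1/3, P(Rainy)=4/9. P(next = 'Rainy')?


P(next=Rainy) = Σᵢ P(now=i)×P(i→Rainy)
= 2/9×3/8 + 1/3×1/3 + 4/9×3/13
= 1/12 + 1/9 + 4/39 = 139/468

P = 139/468 ≈ 0.2970


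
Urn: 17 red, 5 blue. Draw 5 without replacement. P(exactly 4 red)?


Hypergeometric: C(17,4)×C(5,1)/C(22,5)
= 2380×5/26334 = 850/1881

P(X=4) = 850/1881 ≈ 45.19%


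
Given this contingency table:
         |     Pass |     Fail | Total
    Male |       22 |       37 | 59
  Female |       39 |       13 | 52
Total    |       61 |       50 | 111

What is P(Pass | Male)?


P(Pass | Male) = 22/(22+37) = 22/59

P(Pass|Male) = 22/59 ≈ 37.29%


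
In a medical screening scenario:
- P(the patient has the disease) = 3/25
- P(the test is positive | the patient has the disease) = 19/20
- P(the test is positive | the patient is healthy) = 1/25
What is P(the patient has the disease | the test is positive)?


Using Bayes' theorem:
P(A|B) = P(B|A)·P(A) / P(B)

P(the test is positive) = 19/20 × 3/25 + 1/25 × 22/25
= 57/500 + 22/625 = 373/2500

P(the patient has the disease|the test is positive) = (57/500) / (373/2500) = 285/373

P(the patient has the disease|the test is positive) = 285/373 ≈ 76.41%


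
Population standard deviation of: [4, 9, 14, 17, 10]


Mean = 54/5
  (4-54/5)²=1156/25
  (9-54/5)²=81/25
  (14-54/5)²=256/25
  (17-54/5)²=961/25
  (10-54/5)²=16/25
Σ(x-μ)² = 494/5
σ² = (494/5)/5 = 494/25

σ = √(494/25) ≈ 4.4452


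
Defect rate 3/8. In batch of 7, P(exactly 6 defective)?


Binomial: P(X=6) = C(7,6)×p^6×(1-p)^1
= 7 × 729/262144 × 5/8 = 25515/2097152

P(X=6) = 25515/2097152 ≈ 1.22%


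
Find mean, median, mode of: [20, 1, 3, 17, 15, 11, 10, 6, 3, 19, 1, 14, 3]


Sorted: [1, 1, 3, 3, 3, 6, 10, 11, 14, 15, 17, 19, 20]
Mean = 123/13
Median = 10
Freq: {20: 1, 1: 2, 3: 3, 17: 1, 15: 1, 11: 1, 10: 1, 6: 1, 19: 1, 14: 1}
Mode: [3]

Mean=123/13, Median=10, Mode=3


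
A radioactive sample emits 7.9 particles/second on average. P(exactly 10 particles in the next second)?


Poisson(λ=7.9): P(X=10) = e^(-λ)×λ^k/k!
= e^(-7.9) × 7.9^10 / 10!
≈ 0.0003707435405 × 946827608.263 / 3628800 ≈ 0.096735

P(X=10) ≈ 0.096735 ≈ 9.67%


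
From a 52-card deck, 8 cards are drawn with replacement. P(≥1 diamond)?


P(not a diamond) = 39/52 = 3/4
P(none in 8 draws) = (3/4)^8 = 6561/65536
P(≥1 diamond) = 1 - 6561/65536 = 58975/65536

P = 58975/65536 ≈ 89.99%


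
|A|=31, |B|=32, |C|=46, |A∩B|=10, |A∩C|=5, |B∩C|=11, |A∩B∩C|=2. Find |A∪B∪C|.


|A∪B∪C| = 31+32+46-10-5-11+2 = 85

|A∪B∪C| = 85


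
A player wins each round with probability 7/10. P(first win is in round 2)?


Geometric: P(X=2) = (1-p)^(k-1)×p = (3/10)^1×7/10 = 21/100

P(X=2) = 21/100 ≈ 21.00%


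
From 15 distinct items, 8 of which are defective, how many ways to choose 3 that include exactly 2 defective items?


Choose 2 of the 8 defective items and 1 of the other 7 items:
C(8,2)×C(7,1) = 28×7 = 196

196


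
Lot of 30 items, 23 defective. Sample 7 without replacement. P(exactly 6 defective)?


Hypergeometric: C(23,6)×C(7,1)/C(30,7)
= 100947×7/2035800 = 235543/678600

P(X=6) = 235543/678600 ≈ 34.71%


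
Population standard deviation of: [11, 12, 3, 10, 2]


Mean = 38/5
  (11-38/5)²=289/25
  (12-38/5)²=484/25
  (3-38/5)²=529/25
  (10-38/5)²=144/25
  (2-38/5)²=784/25
Σ(x-μ)² = 446/5
σ² = (446/5)/5 = 446/25

σ = √(446/25) ≈ 4.2237


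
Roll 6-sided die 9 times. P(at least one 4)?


P(no 4)^9 = (5/6)^9 = 1953125/10077696
P(≥1) = 1 - 1953125/10077696 = 8124571/10077696

P = 8124571/10077696 ≈ 80.62%


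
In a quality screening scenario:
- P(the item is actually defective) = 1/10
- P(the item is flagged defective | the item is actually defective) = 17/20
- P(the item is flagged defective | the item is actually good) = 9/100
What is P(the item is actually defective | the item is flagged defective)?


Using Bayes' theorem:
P(A|B) = P(B|A)·P(A) / P(B)

P(the item is flagged defective) = 17/20 × 1/10 + 9/100 × 9/10
= 17/200 + 81/1000 = 83/500

P(the item is actually defective|the item is flagged defective) = (17/200) / (83/500) = 85/166

P(the item is actually defective|the item is flagged defective) = 85/166 ≈ 51.20%


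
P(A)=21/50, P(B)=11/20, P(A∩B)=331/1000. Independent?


P(A)×P(B) = 231/1000
P(A∩B) = 331/1000
Not equal → NOT independent

No, not independent


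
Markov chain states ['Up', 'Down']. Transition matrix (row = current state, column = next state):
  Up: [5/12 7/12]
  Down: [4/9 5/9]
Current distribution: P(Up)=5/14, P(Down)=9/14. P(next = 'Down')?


P(next=Down) = Σᵢ P(now=i)×P(i→Down)
= 5/14×7/12 + 9/14×5/9
= 5/24 + 5/14 = 95/168

P = 95/168 ≈ 0.5655


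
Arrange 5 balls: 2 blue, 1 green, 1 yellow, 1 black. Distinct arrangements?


5!/(2!×1!×1!×1!) = 60

60


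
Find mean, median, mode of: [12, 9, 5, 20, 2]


Sorted: [2, 5, 9, 12, 20]
Mean = 48/5
Median = 9
Freq: {12: 1, 9: 1, 5: 1, 20: 1, 2: 1}
Mode: No mode

Mean=48/5, Median=9, Mode=No mode


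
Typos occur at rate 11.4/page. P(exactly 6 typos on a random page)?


Poisson(λ=11.4): P(X=6) = e^(-λ)×λ^k/k!
= e^(-11.4) × 11.4^6 / 6!
≈ 1.119548484e-05 × 2194972.62394 / 720 ≈ 0.034130

P(X=6) ≈ 0.034130 ≈ 3.41%


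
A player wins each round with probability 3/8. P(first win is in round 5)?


Geometric: P(X=5) = (1-p)^(k-1)×p = (5/8)^4×3/8 = 1875/32768

P(X=5) = 1875/32768 ≈ 5.72%


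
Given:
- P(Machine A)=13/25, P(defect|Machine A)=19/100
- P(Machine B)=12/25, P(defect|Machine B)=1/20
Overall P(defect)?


P(B) = Σ P(B|Aᵢ)×P(Aᵢ)
  19/100×13/25 = 247/2500
  1/20×12/25 = 3/125
Sum = 307/2500

P(defect) = 307/2500 ≈ 12.28%


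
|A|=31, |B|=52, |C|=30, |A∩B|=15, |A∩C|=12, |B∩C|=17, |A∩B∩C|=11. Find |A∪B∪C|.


|A∪B∪C| = 31+52+30-15-12-17+11 = 80

|A∪B∪C| = 80


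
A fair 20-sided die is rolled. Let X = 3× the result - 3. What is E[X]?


E[die] = (1+20)/2 = 21/2
E[X] = 3×21/2 - 3 = 57/2

E[X] = 57/2


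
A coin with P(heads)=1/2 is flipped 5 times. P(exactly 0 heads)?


Binomial: P(X=0) = C(5,0)×p^0×(1-p)^5
= 1 × 1 × 1/32 = 1/32

P(X=0) = 1/32 ≈ 3.12%


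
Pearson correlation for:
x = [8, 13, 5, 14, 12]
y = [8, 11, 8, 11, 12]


n=5, Σx=52, Σy=50, Σxy=545, Σx²=598, Σy²=514
r = (5×545 - 52×50)/√((5×598 - 52²)(5×514 - 50²))
= 125/√(286×70) = 125/√20020 ≈ 125/141.4920 ≈ 0.8834

r ≈ 0.8834


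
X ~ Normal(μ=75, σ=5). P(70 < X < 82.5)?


z₁=(70-75)/5=-1.0, z₂=(82.5-75)/5=1.5
P = Φ(1.5) - Φ(-1.0) = 0.933193 - 0.158655 = 0.774538 ≈ 0.7745

P(70 < X < 82.5) ≈ 0.7745


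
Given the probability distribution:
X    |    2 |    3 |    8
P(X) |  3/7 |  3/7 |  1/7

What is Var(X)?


E[X] = 23/7
E[X²] = 103/7
Var(X) = E[X²] - (E[X])² = 103/7 - 529/49 = 192/49

Var(X) = 192/49 ≈ 3.9184


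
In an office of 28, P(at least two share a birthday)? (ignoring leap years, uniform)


P(all different) = Π(365-i)/365 for i=0..27
= 0.345539
P(match) = 1 - 0.345539 = 0.654461

P ≈ 0.6545 ≈ 65.45%


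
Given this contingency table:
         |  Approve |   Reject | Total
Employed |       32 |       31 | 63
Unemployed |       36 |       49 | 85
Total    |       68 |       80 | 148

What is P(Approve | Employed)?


P(Approve | Employed) = 32/(32+31) = 32/63

P(Approve|Employed) = 32/63 ≈ 50.79%


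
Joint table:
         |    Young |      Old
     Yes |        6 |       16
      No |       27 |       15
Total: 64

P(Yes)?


P(Yes) = (6+16)/64 = 22/64 = 11/32

P(Yes) = 11/32 ≈ 34.38%


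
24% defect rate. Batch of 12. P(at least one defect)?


P(all good) = (19/25)^12 = 2213314919066161/59604644775390625
P(≥1 defect) = 57391329856324464/59604644775390625

P = 57391329856324464/59604644775390625 ≈ 96.29%


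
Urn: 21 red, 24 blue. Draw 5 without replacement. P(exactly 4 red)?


Hypergeometric: C(21,4)×C(24,1)/C(45,5)
= 5985×24/1221759 = 2280/19393

P(X=4) = 2280/19393 ≈ 11.76%


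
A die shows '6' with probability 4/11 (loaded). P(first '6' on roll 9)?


Geometric: P(X=9) = (1-p)^(k-1)×p = (7/11)^8×4/11 = 23059204/2357947691

P(X=9) = 23059204/2357947691 ≈ 0.98%


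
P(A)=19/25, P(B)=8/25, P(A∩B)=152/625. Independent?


P(A)×P(B) = 152/625
P(A∩B) = 152/625
Equal ✓ → Independent

Yes, independent


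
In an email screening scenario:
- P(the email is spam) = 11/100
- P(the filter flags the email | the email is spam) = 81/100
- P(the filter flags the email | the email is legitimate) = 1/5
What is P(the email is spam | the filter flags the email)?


Using Bayes' theorem:
P(A|B) = P(B|A)·P(A) / P(B)

P(the filter flags the email) = 81/100 × 11/100 + 1/5 × 89/100
= 891/10000 + 89/500 = 2671/10000

P(the email is spam|the filter flags the email) = (891/10000) / (2671/10000) = 891/2671

P(the email is spam|the filter flags the email) = 891/2671 ≈ 33.36%


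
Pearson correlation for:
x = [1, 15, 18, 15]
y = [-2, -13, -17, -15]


n=4, Σx=49, Σy=-47, Σxy=-728, Σx²=775, Σy²=687
r = (4×(-728) - 49×(-47))/√((4×775 - 49²)(4×687 - (-47)²))
= -609/√(699×539) = -609/√376761 ≈ -609/613.8086 ≈ -0.9922

r ≈ -0.9922


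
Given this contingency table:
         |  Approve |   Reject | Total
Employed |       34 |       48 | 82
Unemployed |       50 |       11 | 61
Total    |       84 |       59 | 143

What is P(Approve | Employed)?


P(Approve | Employed) = 34/(34+48) = 34/82 = 17/41

P(Approve|Employed) = 17/41 ≈ 41.46%


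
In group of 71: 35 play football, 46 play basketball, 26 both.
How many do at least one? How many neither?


|A∪B| = 35+46-26 = 55
Neither = 71-55 = 16

At least one: 55; Neither: 16


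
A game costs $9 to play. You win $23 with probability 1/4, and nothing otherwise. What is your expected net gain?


E[gain] = (23-9)×1/4 + (-9)×3/4
= 7/2 - 27/4 = -13/4

Expected net gain = $-13/4 ≈ $-3.25


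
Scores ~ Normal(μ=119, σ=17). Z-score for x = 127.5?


z = (x - μ)/σ = (127.5 - 119)/17 = 0.5

z = 0.5


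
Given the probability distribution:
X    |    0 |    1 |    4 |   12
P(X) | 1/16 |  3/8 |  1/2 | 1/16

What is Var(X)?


E[X] = 25/8
E[X²] = 139/8
Var(X) = E[X²] - (E[X])² = 139/8 - 625/64 = 487/64

Var(X) = 487/64 ≈ 7.6094


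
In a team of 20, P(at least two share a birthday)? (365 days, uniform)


P(all different) = Π(365-i)/365 for i=0..19
= 0.588562
P(match) = 1 - 0.588562 = 0.411438

P ≈ 0.4114 ≈ 41.14%


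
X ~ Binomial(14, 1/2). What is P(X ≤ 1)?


P(X ≤ 1) = Σ P(X=i) for i=0..1
P(X=0) = 1/16384
P(X=1) = 7/8192
Sum = 15/16384

P(X ≤ 1) = 15/16384 ≈ 0.09%


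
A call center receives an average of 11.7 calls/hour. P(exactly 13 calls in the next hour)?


Poisson(λ=11.7): P(X=13) = e^(-λ)×λ^k/k!
= e^(-11.7) × 11.7^13 / 13!
≈ 8.293819161e-06 × 7.69867883698e+13 / 6227020800 ≈ 0.102539

P(X=13) ≈ 0.102539 ≈ 10.25%


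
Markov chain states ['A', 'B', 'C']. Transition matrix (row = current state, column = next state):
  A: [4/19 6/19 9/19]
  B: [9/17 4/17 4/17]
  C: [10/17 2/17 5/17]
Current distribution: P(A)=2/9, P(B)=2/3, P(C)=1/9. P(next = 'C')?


P(next=C) = Σᵢ P(now=i)×P(i→C)
= 2/9×9/19 + 2/3×4/17 + 1/9×5/17
= 2/19 + 8/51 + 5/153 = 857/2907

P = 857/2907 ≈ 0.2948


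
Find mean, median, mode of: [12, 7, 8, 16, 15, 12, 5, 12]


Sorted: [5, 7, 8, 12, 12, 12, 15, 16]
Mean = 87/8
Median = 12
Freq: {12: 3, 7: 1, 8: 1, 16: 1, 15: 1, 5: 1}
Mode: [12]

Mean=87/8, Median=12, Mode=12


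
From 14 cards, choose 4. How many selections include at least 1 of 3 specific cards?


Complement: C(14,4) - C(11,4) = 1001 - 330 = 671

671


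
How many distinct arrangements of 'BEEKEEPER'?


Letters: 9, freq: {'B': 1, 'E': 5, 'K': 1, 'P': 1, 'R': 1}
9!/(1!×5!×1!×1!×1!) = 362880/120 = 3024

3024


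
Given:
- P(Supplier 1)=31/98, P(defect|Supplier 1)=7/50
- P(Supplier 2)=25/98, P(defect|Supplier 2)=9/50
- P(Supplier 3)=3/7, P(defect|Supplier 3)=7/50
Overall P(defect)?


P(B) = Σ P(B|Aᵢ)×P(Aᵢ)
  7/50×31/98 = 31/700
  9/50×25/98 = 9/196
  7/50×3/7 = 3/50
Sum = 184/1225

P(defect) = 184/1225 ≈ 15.02%


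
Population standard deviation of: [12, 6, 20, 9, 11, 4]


Mean = 62/6 = 31/3
  (12-31/3)²=25/9
  (6-31/3)²=169/9
  (20-31/3)²=841/9
  (9-31/3)²=16/9
  (11-31/3)²=4/9
  (4-31/3)²=361/9
Σ(x-μ)² = 472/3
σ² = (472/3)/6 = 236/9

σ = √(236/9) ≈ 5.1208


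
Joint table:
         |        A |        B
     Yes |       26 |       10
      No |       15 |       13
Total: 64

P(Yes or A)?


P(Yes∨A) = P(Yes) + P(A) - P(Yes∧A)
= (36 + 41 - 26)/64 = 51/64

P = 51/64 ≈ 79.69%


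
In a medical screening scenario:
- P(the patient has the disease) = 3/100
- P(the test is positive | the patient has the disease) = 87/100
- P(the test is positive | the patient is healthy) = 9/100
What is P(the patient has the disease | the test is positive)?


Using Bayes' theorem:
P(A|B) = P(B|A)·P(A) / P(B)

P(the test is positive) = 87/100 × 3/100 + 9/100 × 97/100
= 261/10000 + 873/10000 = 567/5000

P(the patient has the disease|the test is positive) = (261/10000) / (567/5000) = 29/126

P(the patient has the disease|the test is positive) = 29/126 ≈ 23.02%
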